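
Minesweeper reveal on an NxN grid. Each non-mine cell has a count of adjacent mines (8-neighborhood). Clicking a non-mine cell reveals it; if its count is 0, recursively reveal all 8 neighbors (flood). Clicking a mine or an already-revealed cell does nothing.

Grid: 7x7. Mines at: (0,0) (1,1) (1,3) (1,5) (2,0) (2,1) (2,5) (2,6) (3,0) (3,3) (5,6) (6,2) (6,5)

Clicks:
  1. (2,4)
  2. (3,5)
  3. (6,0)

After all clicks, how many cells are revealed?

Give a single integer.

Click 1 (2,4) count=4: revealed 1 new [(2,4)] -> total=1
Click 2 (3,5) count=2: revealed 1 new [(3,5)] -> total=2
Click 3 (6,0) count=0: revealed 6 new [(4,0) (4,1) (5,0) (5,1) (6,0) (6,1)] -> total=8

Answer: 8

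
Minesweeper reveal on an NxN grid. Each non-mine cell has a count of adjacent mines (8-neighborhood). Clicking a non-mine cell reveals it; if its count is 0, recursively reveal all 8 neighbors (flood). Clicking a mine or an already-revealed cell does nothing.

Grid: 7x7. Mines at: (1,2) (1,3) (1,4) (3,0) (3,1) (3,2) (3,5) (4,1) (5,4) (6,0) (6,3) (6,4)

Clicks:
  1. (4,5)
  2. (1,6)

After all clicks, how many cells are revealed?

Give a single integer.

Click 1 (4,5) count=2: revealed 1 new [(4,5)] -> total=1
Click 2 (1,6) count=0: revealed 6 new [(0,5) (0,6) (1,5) (1,6) (2,5) (2,6)] -> total=7

Answer: 7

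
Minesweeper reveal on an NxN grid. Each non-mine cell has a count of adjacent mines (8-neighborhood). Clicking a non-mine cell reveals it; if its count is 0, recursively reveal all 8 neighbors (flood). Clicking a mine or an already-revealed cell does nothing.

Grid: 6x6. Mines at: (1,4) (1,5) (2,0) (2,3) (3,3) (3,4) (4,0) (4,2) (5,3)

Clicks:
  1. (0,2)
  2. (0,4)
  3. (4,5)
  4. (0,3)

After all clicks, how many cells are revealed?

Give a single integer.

Click 1 (0,2) count=0: revealed 8 new [(0,0) (0,1) (0,2) (0,3) (1,0) (1,1) (1,2) (1,3)] -> total=8
Click 2 (0,4) count=2: revealed 1 new [(0,4)] -> total=9
Click 3 (4,5) count=1: revealed 1 new [(4,5)] -> total=10
Click 4 (0,3) count=1: revealed 0 new [(none)] -> total=10

Answer: 10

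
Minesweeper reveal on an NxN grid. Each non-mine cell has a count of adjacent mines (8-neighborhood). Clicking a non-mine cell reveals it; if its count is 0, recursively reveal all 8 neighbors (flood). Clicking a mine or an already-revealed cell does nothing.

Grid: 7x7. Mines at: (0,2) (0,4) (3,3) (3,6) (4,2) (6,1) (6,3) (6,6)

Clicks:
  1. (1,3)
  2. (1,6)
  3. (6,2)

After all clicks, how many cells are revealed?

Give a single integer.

Click 1 (1,3) count=2: revealed 1 new [(1,3)] -> total=1
Click 2 (1,6) count=0: revealed 6 new [(0,5) (0,6) (1,5) (1,6) (2,5) (2,6)] -> total=7
Click 3 (6,2) count=2: revealed 1 new [(6,2)] -> total=8

Answer: 8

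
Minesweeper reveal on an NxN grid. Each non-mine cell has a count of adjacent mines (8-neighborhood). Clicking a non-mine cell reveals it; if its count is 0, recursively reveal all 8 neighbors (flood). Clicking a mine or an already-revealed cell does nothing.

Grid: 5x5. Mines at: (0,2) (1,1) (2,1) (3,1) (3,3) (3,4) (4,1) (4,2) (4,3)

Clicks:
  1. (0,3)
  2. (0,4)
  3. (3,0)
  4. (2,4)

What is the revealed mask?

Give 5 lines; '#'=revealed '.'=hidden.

Click 1 (0,3) count=1: revealed 1 new [(0,3)] -> total=1
Click 2 (0,4) count=0: revealed 5 new [(0,4) (1,3) (1,4) (2,3) (2,4)] -> total=6
Click 3 (3,0) count=3: revealed 1 new [(3,0)] -> total=7
Click 4 (2,4) count=2: revealed 0 new [(none)] -> total=7

Answer: ...##
...##
...##
#....
.....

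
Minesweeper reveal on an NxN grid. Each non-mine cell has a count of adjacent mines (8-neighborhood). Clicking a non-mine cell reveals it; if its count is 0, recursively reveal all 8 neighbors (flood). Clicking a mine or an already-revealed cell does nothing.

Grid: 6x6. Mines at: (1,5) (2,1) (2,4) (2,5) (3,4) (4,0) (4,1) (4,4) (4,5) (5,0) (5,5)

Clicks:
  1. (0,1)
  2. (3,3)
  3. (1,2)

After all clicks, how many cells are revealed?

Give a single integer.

Answer: 11

Derivation:
Click 1 (0,1) count=0: revealed 10 new [(0,0) (0,1) (0,2) (0,3) (0,4) (1,0) (1,1) (1,2) (1,3) (1,4)] -> total=10
Click 2 (3,3) count=3: revealed 1 new [(3,3)] -> total=11
Click 3 (1,2) count=1: revealed 0 new [(none)] -> total=11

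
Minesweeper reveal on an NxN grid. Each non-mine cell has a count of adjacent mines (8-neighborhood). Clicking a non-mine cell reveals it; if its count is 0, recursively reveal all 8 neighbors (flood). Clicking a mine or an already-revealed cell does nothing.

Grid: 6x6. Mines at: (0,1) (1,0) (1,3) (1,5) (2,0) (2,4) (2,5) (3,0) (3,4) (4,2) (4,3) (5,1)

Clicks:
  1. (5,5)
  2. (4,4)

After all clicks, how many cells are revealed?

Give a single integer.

Click 1 (5,5) count=0: revealed 4 new [(4,4) (4,5) (5,4) (5,5)] -> total=4
Click 2 (4,4) count=2: revealed 0 new [(none)] -> total=4

Answer: 4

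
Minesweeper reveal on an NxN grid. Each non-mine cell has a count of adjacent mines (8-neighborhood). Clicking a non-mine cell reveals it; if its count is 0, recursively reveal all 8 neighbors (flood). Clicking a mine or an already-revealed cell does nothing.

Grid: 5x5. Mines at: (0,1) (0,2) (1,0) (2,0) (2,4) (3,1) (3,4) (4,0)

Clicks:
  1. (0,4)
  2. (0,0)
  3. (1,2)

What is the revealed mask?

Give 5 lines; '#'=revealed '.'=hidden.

Click 1 (0,4) count=0: revealed 4 new [(0,3) (0,4) (1,3) (1,4)] -> total=4
Click 2 (0,0) count=2: revealed 1 new [(0,0)] -> total=5
Click 3 (1,2) count=2: revealed 1 new [(1,2)] -> total=6

Answer: #..##
..###
.....
.....
.....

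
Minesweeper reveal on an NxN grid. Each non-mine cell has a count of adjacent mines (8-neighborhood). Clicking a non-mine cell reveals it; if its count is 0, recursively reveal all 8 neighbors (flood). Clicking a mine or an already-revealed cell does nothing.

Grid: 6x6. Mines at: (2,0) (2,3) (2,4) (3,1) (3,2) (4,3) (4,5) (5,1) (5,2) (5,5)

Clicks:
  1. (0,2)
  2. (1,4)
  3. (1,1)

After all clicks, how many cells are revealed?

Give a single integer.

Answer: 12

Derivation:
Click 1 (0,2) count=0: revealed 12 new [(0,0) (0,1) (0,2) (0,3) (0,4) (0,5) (1,0) (1,1) (1,2) (1,3) (1,4) (1,5)] -> total=12
Click 2 (1,4) count=2: revealed 0 new [(none)] -> total=12
Click 3 (1,1) count=1: revealed 0 new [(none)] -> total=12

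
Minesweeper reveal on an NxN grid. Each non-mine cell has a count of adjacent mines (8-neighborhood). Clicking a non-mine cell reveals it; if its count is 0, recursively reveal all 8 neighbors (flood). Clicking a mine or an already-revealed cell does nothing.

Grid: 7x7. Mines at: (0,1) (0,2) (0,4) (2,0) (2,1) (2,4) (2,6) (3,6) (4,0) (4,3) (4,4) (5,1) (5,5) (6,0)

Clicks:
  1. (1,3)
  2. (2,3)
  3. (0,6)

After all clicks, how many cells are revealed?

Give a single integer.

Answer: 6

Derivation:
Click 1 (1,3) count=3: revealed 1 new [(1,3)] -> total=1
Click 2 (2,3) count=1: revealed 1 new [(2,3)] -> total=2
Click 3 (0,6) count=0: revealed 4 new [(0,5) (0,6) (1,5) (1,6)] -> total=6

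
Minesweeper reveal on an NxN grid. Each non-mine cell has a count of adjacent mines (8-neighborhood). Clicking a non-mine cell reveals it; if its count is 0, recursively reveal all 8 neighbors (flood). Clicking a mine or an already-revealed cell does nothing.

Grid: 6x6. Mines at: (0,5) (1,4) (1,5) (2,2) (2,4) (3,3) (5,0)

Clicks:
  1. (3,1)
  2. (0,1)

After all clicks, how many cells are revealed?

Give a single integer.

Answer: 14

Derivation:
Click 1 (3,1) count=1: revealed 1 new [(3,1)] -> total=1
Click 2 (0,1) count=0: revealed 13 new [(0,0) (0,1) (0,2) (0,3) (1,0) (1,1) (1,2) (1,3) (2,0) (2,1) (3,0) (4,0) (4,1)] -> total=14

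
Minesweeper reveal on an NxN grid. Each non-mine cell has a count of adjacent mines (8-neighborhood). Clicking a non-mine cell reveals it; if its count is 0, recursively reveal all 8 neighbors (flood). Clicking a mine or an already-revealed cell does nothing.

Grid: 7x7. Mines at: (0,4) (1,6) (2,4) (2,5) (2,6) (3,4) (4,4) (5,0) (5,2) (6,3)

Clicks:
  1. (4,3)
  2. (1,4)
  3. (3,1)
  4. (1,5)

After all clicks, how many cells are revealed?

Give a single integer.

Answer: 22

Derivation:
Click 1 (4,3) count=3: revealed 1 new [(4,3)] -> total=1
Click 2 (1,4) count=3: revealed 1 new [(1,4)] -> total=2
Click 3 (3,1) count=0: revealed 19 new [(0,0) (0,1) (0,2) (0,3) (1,0) (1,1) (1,2) (1,3) (2,0) (2,1) (2,2) (2,3) (3,0) (3,1) (3,2) (3,3) (4,0) (4,1) (4,2)] -> total=21
Click 4 (1,5) count=5: revealed 1 new [(1,5)] -> total=22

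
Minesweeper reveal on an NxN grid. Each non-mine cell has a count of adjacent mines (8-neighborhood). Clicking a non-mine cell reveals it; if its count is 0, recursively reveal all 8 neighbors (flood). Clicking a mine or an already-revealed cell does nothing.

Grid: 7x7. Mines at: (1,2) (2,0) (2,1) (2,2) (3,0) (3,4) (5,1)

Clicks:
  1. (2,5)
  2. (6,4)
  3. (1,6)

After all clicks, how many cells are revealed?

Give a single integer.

Click 1 (2,5) count=1: revealed 1 new [(2,5)] -> total=1
Click 2 (6,4) count=0: revealed 28 new [(0,3) (0,4) (0,5) (0,6) (1,3) (1,4) (1,5) (1,6) (2,3) (2,4) (2,6) (3,5) (3,6) (4,2) (4,3) (4,4) (4,5) (4,6) (5,2) (5,3) (5,4) (5,5) (5,6) (6,2) (6,3) (6,4) (6,5) (6,6)] -> total=29
Click 3 (1,6) count=0: revealed 0 new [(none)] -> total=29

Answer: 29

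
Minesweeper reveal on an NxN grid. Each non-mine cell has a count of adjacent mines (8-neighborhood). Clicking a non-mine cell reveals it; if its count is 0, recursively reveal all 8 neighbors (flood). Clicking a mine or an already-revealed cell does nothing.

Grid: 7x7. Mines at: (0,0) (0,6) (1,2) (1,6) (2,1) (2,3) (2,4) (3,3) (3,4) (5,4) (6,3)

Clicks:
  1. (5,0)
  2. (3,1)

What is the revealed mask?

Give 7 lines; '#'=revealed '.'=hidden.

Click 1 (5,0) count=0: revealed 12 new [(3,0) (3,1) (3,2) (4,0) (4,1) (4,2) (5,0) (5,1) (5,2) (6,0) (6,1) (6,2)] -> total=12
Click 2 (3,1) count=1: revealed 0 new [(none)] -> total=12

Answer: .......
.......
.......
###....
###....
###....
###....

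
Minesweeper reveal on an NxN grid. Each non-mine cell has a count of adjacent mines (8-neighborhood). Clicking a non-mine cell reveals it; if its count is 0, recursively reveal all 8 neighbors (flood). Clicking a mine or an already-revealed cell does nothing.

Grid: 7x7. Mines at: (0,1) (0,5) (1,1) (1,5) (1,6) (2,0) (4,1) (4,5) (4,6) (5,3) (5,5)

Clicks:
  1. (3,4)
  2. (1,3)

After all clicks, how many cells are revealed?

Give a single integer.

Click 1 (3,4) count=1: revealed 1 new [(3,4)] -> total=1
Click 2 (1,3) count=0: revealed 14 new [(0,2) (0,3) (0,4) (1,2) (1,3) (1,4) (2,2) (2,3) (2,4) (3,2) (3,3) (4,2) (4,3) (4,4)] -> total=15

Answer: 15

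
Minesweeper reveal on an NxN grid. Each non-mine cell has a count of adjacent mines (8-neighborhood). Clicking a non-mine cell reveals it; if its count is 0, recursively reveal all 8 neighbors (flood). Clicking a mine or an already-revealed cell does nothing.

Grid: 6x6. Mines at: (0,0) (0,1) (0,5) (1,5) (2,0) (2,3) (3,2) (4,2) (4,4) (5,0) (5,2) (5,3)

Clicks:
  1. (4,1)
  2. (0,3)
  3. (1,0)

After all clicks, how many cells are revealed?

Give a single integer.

Click 1 (4,1) count=4: revealed 1 new [(4,1)] -> total=1
Click 2 (0,3) count=0: revealed 6 new [(0,2) (0,3) (0,4) (1,2) (1,3) (1,4)] -> total=7
Click 3 (1,0) count=3: revealed 1 new [(1,0)] -> total=8

Answer: 8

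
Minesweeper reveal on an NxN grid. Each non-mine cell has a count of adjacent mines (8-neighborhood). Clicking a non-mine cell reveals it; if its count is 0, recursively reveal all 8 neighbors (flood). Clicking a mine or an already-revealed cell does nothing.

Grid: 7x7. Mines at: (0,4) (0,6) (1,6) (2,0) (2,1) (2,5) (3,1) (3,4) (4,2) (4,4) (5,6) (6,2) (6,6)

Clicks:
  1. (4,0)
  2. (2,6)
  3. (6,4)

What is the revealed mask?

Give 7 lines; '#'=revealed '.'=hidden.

Answer: .......
.......
......#
.......
#......
...###.
...###.

Derivation:
Click 1 (4,0) count=1: revealed 1 new [(4,0)] -> total=1
Click 2 (2,6) count=2: revealed 1 new [(2,6)] -> total=2
Click 3 (6,4) count=0: revealed 6 new [(5,3) (5,4) (5,5) (6,3) (6,4) (6,5)] -> total=8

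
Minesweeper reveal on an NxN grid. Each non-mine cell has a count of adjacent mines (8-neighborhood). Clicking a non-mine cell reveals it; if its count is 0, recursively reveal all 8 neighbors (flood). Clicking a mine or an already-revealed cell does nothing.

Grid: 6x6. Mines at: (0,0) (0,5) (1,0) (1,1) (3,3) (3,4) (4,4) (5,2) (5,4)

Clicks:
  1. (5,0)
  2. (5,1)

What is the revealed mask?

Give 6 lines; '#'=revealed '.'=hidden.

Answer: ......
......
###...
###...
###...
##....

Derivation:
Click 1 (5,0) count=0: revealed 11 new [(2,0) (2,1) (2,2) (3,0) (3,1) (3,2) (4,0) (4,1) (4,2) (5,0) (5,1)] -> total=11
Click 2 (5,1) count=1: revealed 0 new [(none)] -> total=11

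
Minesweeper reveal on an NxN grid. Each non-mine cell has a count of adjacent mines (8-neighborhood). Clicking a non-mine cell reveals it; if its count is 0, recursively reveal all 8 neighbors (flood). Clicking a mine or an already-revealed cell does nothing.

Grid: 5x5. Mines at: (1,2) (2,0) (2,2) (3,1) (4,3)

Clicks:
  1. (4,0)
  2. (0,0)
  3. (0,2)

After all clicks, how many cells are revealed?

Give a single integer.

Click 1 (4,0) count=1: revealed 1 new [(4,0)] -> total=1
Click 2 (0,0) count=0: revealed 4 new [(0,0) (0,1) (1,0) (1,1)] -> total=5
Click 3 (0,2) count=1: revealed 1 new [(0,2)] -> total=6

Answer: 6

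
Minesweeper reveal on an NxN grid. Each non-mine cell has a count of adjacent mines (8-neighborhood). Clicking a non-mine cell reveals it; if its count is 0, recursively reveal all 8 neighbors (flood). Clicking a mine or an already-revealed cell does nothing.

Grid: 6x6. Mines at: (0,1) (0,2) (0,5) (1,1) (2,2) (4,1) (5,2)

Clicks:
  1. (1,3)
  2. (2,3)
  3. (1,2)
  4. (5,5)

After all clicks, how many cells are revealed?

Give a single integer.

Answer: 16

Derivation:
Click 1 (1,3) count=2: revealed 1 new [(1,3)] -> total=1
Click 2 (2,3) count=1: revealed 1 new [(2,3)] -> total=2
Click 3 (1,2) count=4: revealed 1 new [(1,2)] -> total=3
Click 4 (5,5) count=0: revealed 13 new [(1,4) (1,5) (2,4) (2,5) (3,3) (3,4) (3,5) (4,3) (4,4) (4,5) (5,3) (5,4) (5,5)] -> total=16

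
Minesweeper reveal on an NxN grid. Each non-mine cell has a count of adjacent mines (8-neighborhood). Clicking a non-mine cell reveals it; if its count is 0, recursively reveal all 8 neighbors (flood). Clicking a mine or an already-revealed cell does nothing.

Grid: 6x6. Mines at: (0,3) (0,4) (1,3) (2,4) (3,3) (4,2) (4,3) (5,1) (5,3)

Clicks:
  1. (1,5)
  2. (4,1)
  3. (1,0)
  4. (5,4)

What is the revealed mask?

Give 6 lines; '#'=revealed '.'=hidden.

Answer: ###...
###..#
###...
###...
##....
....#.

Derivation:
Click 1 (1,5) count=2: revealed 1 new [(1,5)] -> total=1
Click 2 (4,1) count=2: revealed 1 new [(4,1)] -> total=2
Click 3 (1,0) count=0: revealed 13 new [(0,0) (0,1) (0,2) (1,0) (1,1) (1,2) (2,0) (2,1) (2,2) (3,0) (3,1) (3,2) (4,0)] -> total=15
Click 4 (5,4) count=2: revealed 1 new [(5,4)] -> total=16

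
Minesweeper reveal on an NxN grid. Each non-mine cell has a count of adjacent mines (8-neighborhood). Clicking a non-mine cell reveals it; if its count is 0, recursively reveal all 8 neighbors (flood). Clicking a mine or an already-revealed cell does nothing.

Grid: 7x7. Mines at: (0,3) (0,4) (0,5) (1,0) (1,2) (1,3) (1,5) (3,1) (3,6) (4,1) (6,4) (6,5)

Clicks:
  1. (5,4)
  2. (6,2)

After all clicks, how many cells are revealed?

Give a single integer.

Click 1 (5,4) count=2: revealed 1 new [(5,4)] -> total=1
Click 2 (6,2) count=0: revealed 8 new [(5,0) (5,1) (5,2) (5,3) (6,0) (6,1) (6,2) (6,3)] -> total=9

Answer: 9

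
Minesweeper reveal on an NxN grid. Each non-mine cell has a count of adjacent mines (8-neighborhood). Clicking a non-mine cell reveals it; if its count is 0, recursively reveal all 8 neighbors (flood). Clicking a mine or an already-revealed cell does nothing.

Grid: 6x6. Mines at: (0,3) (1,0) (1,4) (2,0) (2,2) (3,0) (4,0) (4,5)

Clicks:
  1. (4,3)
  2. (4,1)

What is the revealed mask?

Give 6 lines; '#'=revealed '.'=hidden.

Click 1 (4,3) count=0: revealed 12 new [(3,1) (3,2) (3,3) (3,4) (4,1) (4,2) (4,3) (4,4) (5,1) (5,2) (5,3) (5,4)] -> total=12
Click 2 (4,1) count=2: revealed 0 new [(none)] -> total=12

Answer: ......
......
......
.####.
.####.
.####.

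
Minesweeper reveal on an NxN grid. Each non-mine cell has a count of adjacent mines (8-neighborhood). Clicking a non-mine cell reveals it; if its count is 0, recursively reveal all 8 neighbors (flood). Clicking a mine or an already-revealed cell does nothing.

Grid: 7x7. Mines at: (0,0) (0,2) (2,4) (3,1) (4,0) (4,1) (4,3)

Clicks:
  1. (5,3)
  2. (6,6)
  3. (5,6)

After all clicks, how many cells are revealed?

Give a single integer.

Answer: 30

Derivation:
Click 1 (5,3) count=1: revealed 1 new [(5,3)] -> total=1
Click 2 (6,6) count=0: revealed 29 new [(0,3) (0,4) (0,5) (0,6) (1,3) (1,4) (1,5) (1,6) (2,5) (2,6) (3,4) (3,5) (3,6) (4,4) (4,5) (4,6) (5,0) (5,1) (5,2) (5,4) (5,5) (5,6) (6,0) (6,1) (6,2) (6,3) (6,4) (6,5) (6,6)] -> total=30
Click 3 (5,6) count=0: revealed 0 new [(none)] -> total=30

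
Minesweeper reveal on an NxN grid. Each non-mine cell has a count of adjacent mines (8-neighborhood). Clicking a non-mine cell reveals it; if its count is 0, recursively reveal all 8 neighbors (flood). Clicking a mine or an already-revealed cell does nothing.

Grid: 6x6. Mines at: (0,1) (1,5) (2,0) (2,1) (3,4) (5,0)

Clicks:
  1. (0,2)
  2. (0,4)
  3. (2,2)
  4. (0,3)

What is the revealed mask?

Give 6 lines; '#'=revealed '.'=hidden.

Answer: ..###.
..###.
..###.
......
......
......

Derivation:
Click 1 (0,2) count=1: revealed 1 new [(0,2)] -> total=1
Click 2 (0,4) count=1: revealed 1 new [(0,4)] -> total=2
Click 3 (2,2) count=1: revealed 1 new [(2,2)] -> total=3
Click 4 (0,3) count=0: revealed 6 new [(0,3) (1,2) (1,3) (1,4) (2,3) (2,4)] -> total=9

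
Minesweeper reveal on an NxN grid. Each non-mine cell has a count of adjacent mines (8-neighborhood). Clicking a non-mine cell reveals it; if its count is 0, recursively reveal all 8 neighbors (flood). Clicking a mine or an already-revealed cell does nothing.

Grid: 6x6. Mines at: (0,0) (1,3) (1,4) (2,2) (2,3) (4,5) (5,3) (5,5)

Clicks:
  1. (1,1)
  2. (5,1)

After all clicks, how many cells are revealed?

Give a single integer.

Click 1 (1,1) count=2: revealed 1 new [(1,1)] -> total=1
Click 2 (5,1) count=0: revealed 12 new [(1,0) (2,0) (2,1) (3,0) (3,1) (3,2) (4,0) (4,1) (4,2) (5,0) (5,1) (5,2)] -> total=13

Answer: 13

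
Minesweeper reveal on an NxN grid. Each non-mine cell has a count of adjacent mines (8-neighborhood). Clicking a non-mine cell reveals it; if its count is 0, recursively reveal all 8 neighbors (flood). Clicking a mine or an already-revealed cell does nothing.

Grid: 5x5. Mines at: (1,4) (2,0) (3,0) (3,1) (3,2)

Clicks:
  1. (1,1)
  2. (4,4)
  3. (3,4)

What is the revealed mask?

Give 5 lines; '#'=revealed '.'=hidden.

Answer: .....
.#...
...##
...##
...##

Derivation:
Click 1 (1,1) count=1: revealed 1 new [(1,1)] -> total=1
Click 2 (4,4) count=0: revealed 6 new [(2,3) (2,4) (3,3) (3,4) (4,3) (4,4)] -> total=7
Click 3 (3,4) count=0: revealed 0 new [(none)] -> total=7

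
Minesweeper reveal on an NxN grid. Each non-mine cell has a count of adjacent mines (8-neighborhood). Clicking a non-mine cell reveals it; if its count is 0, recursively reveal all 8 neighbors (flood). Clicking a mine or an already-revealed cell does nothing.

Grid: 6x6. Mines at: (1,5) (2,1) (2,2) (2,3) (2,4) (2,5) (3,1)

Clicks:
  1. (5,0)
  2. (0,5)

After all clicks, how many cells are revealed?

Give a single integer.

Click 1 (5,0) count=0: revealed 16 new [(3,2) (3,3) (3,4) (3,5) (4,0) (4,1) (4,2) (4,3) (4,4) (4,5) (5,0) (5,1) (5,2) (5,3) (5,4) (5,5)] -> total=16
Click 2 (0,5) count=1: revealed 1 new [(0,5)] -> total=17

Answer: 17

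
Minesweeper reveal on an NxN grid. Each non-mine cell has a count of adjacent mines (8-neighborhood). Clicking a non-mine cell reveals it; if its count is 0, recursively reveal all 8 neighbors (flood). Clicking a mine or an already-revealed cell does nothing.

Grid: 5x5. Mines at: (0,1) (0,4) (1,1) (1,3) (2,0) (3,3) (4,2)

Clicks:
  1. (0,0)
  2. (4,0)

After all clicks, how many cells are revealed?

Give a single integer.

Click 1 (0,0) count=2: revealed 1 new [(0,0)] -> total=1
Click 2 (4,0) count=0: revealed 4 new [(3,0) (3,1) (4,0) (4,1)] -> total=5

Answer: 5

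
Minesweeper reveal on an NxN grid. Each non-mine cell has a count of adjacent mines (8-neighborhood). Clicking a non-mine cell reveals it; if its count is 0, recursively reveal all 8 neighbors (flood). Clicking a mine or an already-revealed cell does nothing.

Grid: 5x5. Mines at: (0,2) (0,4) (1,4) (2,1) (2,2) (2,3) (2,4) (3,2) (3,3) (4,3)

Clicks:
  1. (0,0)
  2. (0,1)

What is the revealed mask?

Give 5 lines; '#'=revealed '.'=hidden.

Answer: ##...
##...
.....
.....
.....

Derivation:
Click 1 (0,0) count=0: revealed 4 new [(0,0) (0,1) (1,0) (1,1)] -> total=4
Click 2 (0,1) count=1: revealed 0 new [(none)] -> total=4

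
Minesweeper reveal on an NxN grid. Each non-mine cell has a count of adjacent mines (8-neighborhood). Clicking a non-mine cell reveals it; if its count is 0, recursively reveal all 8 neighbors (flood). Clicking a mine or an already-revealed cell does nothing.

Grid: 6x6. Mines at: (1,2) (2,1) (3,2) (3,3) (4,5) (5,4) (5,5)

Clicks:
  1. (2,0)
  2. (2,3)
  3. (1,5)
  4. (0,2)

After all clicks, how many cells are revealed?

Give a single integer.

Click 1 (2,0) count=1: revealed 1 new [(2,0)] -> total=1
Click 2 (2,3) count=3: revealed 1 new [(2,3)] -> total=2
Click 3 (1,5) count=0: revealed 10 new [(0,3) (0,4) (0,5) (1,3) (1,4) (1,5) (2,4) (2,5) (3,4) (3,5)] -> total=12
Click 4 (0,2) count=1: revealed 1 new [(0,2)] -> total=13

Answer: 13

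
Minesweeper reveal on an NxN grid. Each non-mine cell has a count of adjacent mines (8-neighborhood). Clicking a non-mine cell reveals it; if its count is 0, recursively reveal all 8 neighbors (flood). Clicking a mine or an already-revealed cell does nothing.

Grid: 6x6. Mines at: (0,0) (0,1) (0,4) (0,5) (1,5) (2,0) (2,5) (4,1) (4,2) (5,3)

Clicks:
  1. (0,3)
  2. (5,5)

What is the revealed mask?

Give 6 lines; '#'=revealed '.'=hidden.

Answer: ...#..
......
......
....##
....##
....##

Derivation:
Click 1 (0,3) count=1: revealed 1 new [(0,3)] -> total=1
Click 2 (5,5) count=0: revealed 6 new [(3,4) (3,5) (4,4) (4,5) (5,4) (5,5)] -> total=7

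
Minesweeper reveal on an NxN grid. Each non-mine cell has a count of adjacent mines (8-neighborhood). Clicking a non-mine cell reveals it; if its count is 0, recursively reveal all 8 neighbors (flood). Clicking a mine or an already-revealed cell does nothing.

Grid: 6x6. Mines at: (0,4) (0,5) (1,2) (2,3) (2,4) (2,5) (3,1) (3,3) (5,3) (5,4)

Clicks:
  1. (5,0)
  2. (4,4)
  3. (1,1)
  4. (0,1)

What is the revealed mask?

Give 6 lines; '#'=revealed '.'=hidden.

Answer: .#....
.#....
......
......
###.#.
###...

Derivation:
Click 1 (5,0) count=0: revealed 6 new [(4,0) (4,1) (4,2) (5,0) (5,1) (5,2)] -> total=6
Click 2 (4,4) count=3: revealed 1 new [(4,4)] -> total=7
Click 3 (1,1) count=1: revealed 1 new [(1,1)] -> total=8
Click 4 (0,1) count=1: revealed 1 new [(0,1)] -> total=9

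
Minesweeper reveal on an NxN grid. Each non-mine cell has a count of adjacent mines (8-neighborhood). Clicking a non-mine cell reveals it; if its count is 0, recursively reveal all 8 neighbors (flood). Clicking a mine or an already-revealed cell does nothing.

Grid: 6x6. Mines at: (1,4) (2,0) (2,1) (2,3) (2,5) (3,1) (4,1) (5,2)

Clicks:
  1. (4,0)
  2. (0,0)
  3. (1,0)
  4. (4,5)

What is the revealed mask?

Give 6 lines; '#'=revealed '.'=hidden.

Answer: ####..
####..
......
...###
#..###
...###

Derivation:
Click 1 (4,0) count=2: revealed 1 new [(4,0)] -> total=1
Click 2 (0,0) count=0: revealed 8 new [(0,0) (0,1) (0,2) (0,3) (1,0) (1,1) (1,2) (1,3)] -> total=9
Click 3 (1,0) count=2: revealed 0 new [(none)] -> total=9
Click 4 (4,5) count=0: revealed 9 new [(3,3) (3,4) (3,5) (4,3) (4,4) (4,5) (5,3) (5,4) (5,5)] -> total=18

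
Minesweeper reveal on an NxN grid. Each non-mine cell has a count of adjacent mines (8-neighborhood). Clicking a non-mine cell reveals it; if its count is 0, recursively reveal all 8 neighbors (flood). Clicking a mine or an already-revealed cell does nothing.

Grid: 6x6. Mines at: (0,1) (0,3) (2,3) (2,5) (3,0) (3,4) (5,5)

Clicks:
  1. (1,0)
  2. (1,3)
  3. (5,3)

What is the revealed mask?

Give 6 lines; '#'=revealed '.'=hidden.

Answer: ......
#..#..
......
.###..
#####.
#####.

Derivation:
Click 1 (1,0) count=1: revealed 1 new [(1,0)] -> total=1
Click 2 (1,3) count=2: revealed 1 new [(1,3)] -> total=2
Click 3 (5,3) count=0: revealed 13 new [(3,1) (3,2) (3,3) (4,0) (4,1) (4,2) (4,3) (4,4) (5,0) (5,1) (5,2) (5,3) (5,4)] -> total=15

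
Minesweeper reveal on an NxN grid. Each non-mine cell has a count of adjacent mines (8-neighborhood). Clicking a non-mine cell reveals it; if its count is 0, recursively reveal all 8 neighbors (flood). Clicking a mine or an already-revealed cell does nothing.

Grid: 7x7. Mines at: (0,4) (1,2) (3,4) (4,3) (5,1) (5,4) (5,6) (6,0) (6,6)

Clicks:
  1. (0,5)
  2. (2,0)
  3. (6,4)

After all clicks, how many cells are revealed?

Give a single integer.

Answer: 15

Derivation:
Click 1 (0,5) count=1: revealed 1 new [(0,5)] -> total=1
Click 2 (2,0) count=0: revealed 13 new [(0,0) (0,1) (1,0) (1,1) (2,0) (2,1) (2,2) (3,0) (3,1) (3,2) (4,0) (4,1) (4,2)] -> total=14
Click 3 (6,4) count=1: revealed 1 new [(6,4)] -> total=15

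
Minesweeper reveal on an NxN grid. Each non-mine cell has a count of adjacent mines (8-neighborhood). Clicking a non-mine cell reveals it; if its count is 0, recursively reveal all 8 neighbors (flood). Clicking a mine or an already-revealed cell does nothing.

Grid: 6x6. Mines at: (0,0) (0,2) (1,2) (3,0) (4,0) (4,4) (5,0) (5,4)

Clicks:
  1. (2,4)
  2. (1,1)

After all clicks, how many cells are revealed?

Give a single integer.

Answer: 13

Derivation:
Click 1 (2,4) count=0: revealed 12 new [(0,3) (0,4) (0,5) (1,3) (1,4) (1,5) (2,3) (2,4) (2,5) (3,3) (3,4) (3,5)] -> total=12
Click 2 (1,1) count=3: revealed 1 new [(1,1)] -> total=13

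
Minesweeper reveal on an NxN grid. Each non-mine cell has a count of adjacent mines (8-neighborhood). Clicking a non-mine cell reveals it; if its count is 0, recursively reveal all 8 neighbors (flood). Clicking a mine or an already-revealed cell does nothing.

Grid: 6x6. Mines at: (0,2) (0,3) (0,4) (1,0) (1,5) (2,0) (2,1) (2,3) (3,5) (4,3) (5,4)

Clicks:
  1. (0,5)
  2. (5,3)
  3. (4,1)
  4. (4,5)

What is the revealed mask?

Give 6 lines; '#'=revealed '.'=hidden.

Answer: .....#
......
......
###...
###..#
####..

Derivation:
Click 1 (0,5) count=2: revealed 1 new [(0,5)] -> total=1
Click 2 (5,3) count=2: revealed 1 new [(5,3)] -> total=2
Click 3 (4,1) count=0: revealed 9 new [(3,0) (3,1) (3,2) (4,0) (4,1) (4,2) (5,0) (5,1) (5,2)] -> total=11
Click 4 (4,5) count=2: revealed 1 new [(4,5)] -> total=12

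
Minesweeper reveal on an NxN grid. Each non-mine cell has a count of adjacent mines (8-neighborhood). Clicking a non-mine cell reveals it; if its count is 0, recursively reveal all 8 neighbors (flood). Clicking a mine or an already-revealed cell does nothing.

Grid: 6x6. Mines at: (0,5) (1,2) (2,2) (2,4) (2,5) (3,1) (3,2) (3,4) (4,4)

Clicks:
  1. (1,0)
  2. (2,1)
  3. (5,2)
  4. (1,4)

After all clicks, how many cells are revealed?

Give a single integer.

Click 1 (1,0) count=0: revealed 6 new [(0,0) (0,1) (1,0) (1,1) (2,0) (2,1)] -> total=6
Click 2 (2,1) count=4: revealed 0 new [(none)] -> total=6
Click 3 (5,2) count=0: revealed 8 new [(4,0) (4,1) (4,2) (4,3) (5,0) (5,1) (5,2) (5,3)] -> total=14
Click 4 (1,4) count=3: revealed 1 new [(1,4)] -> total=15

Answer: 15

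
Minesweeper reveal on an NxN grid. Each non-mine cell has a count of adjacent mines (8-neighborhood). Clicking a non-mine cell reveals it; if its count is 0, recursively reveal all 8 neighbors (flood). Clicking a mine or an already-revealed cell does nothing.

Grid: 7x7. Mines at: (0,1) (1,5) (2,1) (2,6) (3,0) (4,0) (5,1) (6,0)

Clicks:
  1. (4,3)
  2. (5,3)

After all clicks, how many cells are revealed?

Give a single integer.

Answer: 30

Derivation:
Click 1 (4,3) count=0: revealed 30 new [(0,2) (0,3) (0,4) (1,2) (1,3) (1,4) (2,2) (2,3) (2,4) (2,5) (3,2) (3,3) (3,4) (3,5) (3,6) (4,2) (4,3) (4,4) (4,5) (4,6) (5,2) (5,3) (5,4) (5,5) (5,6) (6,2) (6,3) (6,4) (6,5) (6,6)] -> total=30
Click 2 (5,3) count=0: revealed 0 new [(none)] -> total=30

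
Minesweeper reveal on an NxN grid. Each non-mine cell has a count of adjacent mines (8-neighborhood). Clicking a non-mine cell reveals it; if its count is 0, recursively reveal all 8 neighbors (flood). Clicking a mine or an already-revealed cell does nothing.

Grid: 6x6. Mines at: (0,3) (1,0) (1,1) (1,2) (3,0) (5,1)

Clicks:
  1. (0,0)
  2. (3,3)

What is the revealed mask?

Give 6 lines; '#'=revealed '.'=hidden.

Answer: #...##
...###
.#####
.#####
.#####
..####

Derivation:
Click 1 (0,0) count=2: revealed 1 new [(0,0)] -> total=1
Click 2 (3,3) count=0: revealed 24 new [(0,4) (0,5) (1,3) (1,4) (1,5) (2,1) (2,2) (2,3) (2,4) (2,5) (3,1) (3,2) (3,3) (3,4) (3,5) (4,1) (4,2) (4,3) (4,4) (4,5) (5,2) (5,3) (5,4) (5,5)] -> total=25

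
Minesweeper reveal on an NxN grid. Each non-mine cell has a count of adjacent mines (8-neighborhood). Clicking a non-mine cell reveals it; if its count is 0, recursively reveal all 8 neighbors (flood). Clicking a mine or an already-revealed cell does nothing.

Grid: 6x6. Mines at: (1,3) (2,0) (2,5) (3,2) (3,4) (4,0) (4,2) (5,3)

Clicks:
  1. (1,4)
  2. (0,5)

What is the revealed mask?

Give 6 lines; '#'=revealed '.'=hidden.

Answer: ....##
....##
......
......
......
......

Derivation:
Click 1 (1,4) count=2: revealed 1 new [(1,4)] -> total=1
Click 2 (0,5) count=0: revealed 3 new [(0,4) (0,5) (1,5)] -> total=4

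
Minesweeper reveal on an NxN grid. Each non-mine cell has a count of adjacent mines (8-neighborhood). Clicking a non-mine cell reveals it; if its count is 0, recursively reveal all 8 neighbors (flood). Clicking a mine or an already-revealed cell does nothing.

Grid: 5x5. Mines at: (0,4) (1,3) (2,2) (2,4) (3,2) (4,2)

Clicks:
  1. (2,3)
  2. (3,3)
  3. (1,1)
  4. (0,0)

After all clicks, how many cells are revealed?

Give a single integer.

Answer: 14

Derivation:
Click 1 (2,3) count=4: revealed 1 new [(2,3)] -> total=1
Click 2 (3,3) count=4: revealed 1 new [(3,3)] -> total=2
Click 3 (1,1) count=1: revealed 1 new [(1,1)] -> total=3
Click 4 (0,0) count=0: revealed 11 new [(0,0) (0,1) (0,2) (1,0) (1,2) (2,0) (2,1) (3,0) (3,1) (4,0) (4,1)] -> total=14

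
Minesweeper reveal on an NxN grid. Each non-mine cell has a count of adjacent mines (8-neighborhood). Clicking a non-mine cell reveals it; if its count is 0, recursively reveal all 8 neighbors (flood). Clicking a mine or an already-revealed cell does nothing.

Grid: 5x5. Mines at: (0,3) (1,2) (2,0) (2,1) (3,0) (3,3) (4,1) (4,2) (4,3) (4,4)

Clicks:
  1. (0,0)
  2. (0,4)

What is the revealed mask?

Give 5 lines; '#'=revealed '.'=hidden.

Answer: ##..#
##...
.....
.....
.....

Derivation:
Click 1 (0,0) count=0: revealed 4 new [(0,0) (0,1) (1,0) (1,1)] -> total=4
Click 2 (0,4) count=1: revealed 1 new [(0,4)] -> total=5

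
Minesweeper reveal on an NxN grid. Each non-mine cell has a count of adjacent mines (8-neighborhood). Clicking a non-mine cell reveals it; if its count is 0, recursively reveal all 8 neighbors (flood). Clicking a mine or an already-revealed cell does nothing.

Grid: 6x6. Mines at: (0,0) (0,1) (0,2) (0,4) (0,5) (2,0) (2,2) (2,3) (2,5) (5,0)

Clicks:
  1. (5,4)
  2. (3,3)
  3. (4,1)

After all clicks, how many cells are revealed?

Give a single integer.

Click 1 (5,4) count=0: revealed 15 new [(3,1) (3,2) (3,3) (3,4) (3,5) (4,1) (4,2) (4,3) (4,4) (4,5) (5,1) (5,2) (5,3) (5,4) (5,5)] -> total=15
Click 2 (3,3) count=2: revealed 0 new [(none)] -> total=15
Click 3 (4,1) count=1: revealed 0 new [(none)] -> total=15

Answer: 15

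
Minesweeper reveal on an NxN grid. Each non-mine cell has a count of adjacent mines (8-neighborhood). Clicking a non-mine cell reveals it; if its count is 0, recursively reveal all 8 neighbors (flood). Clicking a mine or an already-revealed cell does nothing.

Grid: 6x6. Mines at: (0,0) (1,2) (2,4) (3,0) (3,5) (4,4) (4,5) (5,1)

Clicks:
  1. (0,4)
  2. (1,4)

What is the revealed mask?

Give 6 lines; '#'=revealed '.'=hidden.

Answer: ...###
...###
......
......
......
......

Derivation:
Click 1 (0,4) count=0: revealed 6 new [(0,3) (0,4) (0,5) (1,3) (1,4) (1,5)] -> total=6
Click 2 (1,4) count=1: revealed 0 new [(none)] -> total=6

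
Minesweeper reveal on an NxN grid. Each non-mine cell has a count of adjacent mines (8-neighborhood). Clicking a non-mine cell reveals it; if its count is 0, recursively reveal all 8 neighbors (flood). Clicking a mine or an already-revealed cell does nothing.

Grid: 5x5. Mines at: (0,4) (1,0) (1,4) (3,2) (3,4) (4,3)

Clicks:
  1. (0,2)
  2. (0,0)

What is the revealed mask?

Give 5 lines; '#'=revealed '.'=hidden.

Answer: ####.
.###.
.###.
.....
.....

Derivation:
Click 1 (0,2) count=0: revealed 9 new [(0,1) (0,2) (0,3) (1,1) (1,2) (1,3) (2,1) (2,2) (2,3)] -> total=9
Click 2 (0,0) count=1: revealed 1 new [(0,0)] -> total=10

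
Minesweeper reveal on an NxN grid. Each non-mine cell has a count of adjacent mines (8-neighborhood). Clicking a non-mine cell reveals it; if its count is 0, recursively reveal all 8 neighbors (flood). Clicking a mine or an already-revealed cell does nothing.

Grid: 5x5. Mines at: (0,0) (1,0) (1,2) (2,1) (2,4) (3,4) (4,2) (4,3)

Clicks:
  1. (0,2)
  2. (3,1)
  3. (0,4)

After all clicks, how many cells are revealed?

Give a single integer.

Click 1 (0,2) count=1: revealed 1 new [(0,2)] -> total=1
Click 2 (3,1) count=2: revealed 1 new [(3,1)] -> total=2
Click 3 (0,4) count=0: revealed 4 new [(0,3) (0,4) (1,3) (1,4)] -> total=6

Answer: 6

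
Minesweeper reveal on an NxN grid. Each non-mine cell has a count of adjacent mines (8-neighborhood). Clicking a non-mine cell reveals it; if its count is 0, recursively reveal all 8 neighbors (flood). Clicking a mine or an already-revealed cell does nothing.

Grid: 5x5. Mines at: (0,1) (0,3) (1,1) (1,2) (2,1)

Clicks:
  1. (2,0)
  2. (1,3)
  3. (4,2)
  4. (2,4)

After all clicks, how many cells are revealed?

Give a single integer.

Answer: 16

Derivation:
Click 1 (2,0) count=2: revealed 1 new [(2,0)] -> total=1
Click 2 (1,3) count=2: revealed 1 new [(1,3)] -> total=2
Click 3 (4,2) count=0: revealed 14 new [(1,4) (2,2) (2,3) (2,4) (3,0) (3,1) (3,2) (3,3) (3,4) (4,0) (4,1) (4,2) (4,3) (4,4)] -> total=16
Click 4 (2,4) count=0: revealed 0 new [(none)] -> total=16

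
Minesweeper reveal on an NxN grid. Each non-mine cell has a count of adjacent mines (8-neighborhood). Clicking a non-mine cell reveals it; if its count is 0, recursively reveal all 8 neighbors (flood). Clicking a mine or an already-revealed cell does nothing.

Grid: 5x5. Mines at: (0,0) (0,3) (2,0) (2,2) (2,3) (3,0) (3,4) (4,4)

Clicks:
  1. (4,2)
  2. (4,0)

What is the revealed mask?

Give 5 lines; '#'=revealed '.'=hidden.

Answer: .....
.....
.....
.###.
####.

Derivation:
Click 1 (4,2) count=0: revealed 6 new [(3,1) (3,2) (3,3) (4,1) (4,2) (4,3)] -> total=6
Click 2 (4,0) count=1: revealed 1 new [(4,0)] -> total=7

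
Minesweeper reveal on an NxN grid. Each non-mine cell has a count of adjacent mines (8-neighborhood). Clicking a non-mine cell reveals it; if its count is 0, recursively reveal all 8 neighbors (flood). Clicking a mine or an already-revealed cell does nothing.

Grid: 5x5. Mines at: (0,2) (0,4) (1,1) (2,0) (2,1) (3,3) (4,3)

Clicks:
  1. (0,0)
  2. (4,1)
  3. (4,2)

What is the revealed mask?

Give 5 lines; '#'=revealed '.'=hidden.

Answer: #....
.....
.....
###..
###..

Derivation:
Click 1 (0,0) count=1: revealed 1 new [(0,0)] -> total=1
Click 2 (4,1) count=0: revealed 6 new [(3,0) (3,1) (3,2) (4,0) (4,1) (4,2)] -> total=7
Click 3 (4,2) count=2: revealed 0 new [(none)] -> total=7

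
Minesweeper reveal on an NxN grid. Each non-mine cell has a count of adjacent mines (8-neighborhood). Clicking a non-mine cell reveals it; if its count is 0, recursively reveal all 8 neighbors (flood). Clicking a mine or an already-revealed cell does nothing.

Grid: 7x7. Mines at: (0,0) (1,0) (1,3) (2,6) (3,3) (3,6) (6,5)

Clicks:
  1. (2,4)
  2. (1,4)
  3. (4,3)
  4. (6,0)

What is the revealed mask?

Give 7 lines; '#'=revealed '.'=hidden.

Answer: .......
....#..
###.#..
###....
#####..
#####..
#####..

Derivation:
Click 1 (2,4) count=2: revealed 1 new [(2,4)] -> total=1
Click 2 (1,4) count=1: revealed 1 new [(1,4)] -> total=2
Click 3 (4,3) count=1: revealed 1 new [(4,3)] -> total=3
Click 4 (6,0) count=0: revealed 20 new [(2,0) (2,1) (2,2) (3,0) (3,1) (3,2) (4,0) (4,1) (4,2) (4,4) (5,0) (5,1) (5,2) (5,3) (5,4) (6,0) (6,1) (6,2) (6,3) (6,4)] -> total=23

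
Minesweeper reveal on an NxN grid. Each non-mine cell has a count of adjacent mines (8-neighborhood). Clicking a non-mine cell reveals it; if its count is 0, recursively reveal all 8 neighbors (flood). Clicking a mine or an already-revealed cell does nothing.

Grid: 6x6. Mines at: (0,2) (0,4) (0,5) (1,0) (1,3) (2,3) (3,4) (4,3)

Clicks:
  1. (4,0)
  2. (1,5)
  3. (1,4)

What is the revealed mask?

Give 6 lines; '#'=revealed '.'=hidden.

Click 1 (4,0) count=0: revealed 12 new [(2,0) (2,1) (2,2) (3,0) (3,1) (3,2) (4,0) (4,1) (4,2) (5,0) (5,1) (5,2)] -> total=12
Click 2 (1,5) count=2: revealed 1 new [(1,5)] -> total=13
Click 3 (1,4) count=4: revealed 1 new [(1,4)] -> total=14

Answer: ......
....##
###...
###...
###...
###...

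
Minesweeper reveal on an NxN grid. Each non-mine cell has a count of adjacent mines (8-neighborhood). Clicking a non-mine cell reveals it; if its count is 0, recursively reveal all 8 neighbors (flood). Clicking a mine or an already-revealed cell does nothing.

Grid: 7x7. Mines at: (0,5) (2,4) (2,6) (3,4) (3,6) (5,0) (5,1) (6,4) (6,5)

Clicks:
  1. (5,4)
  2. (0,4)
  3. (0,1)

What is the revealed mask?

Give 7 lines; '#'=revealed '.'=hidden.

Answer: #####..
#####..
####...
####...
####...
....#..
.......

Derivation:
Click 1 (5,4) count=2: revealed 1 new [(5,4)] -> total=1
Click 2 (0,4) count=1: revealed 1 new [(0,4)] -> total=2
Click 3 (0,1) count=0: revealed 21 new [(0,0) (0,1) (0,2) (0,3) (1,0) (1,1) (1,2) (1,3) (1,4) (2,0) (2,1) (2,2) (2,3) (3,0) (3,1) (3,2) (3,3) (4,0) (4,1) (4,2) (4,3)] -> total=23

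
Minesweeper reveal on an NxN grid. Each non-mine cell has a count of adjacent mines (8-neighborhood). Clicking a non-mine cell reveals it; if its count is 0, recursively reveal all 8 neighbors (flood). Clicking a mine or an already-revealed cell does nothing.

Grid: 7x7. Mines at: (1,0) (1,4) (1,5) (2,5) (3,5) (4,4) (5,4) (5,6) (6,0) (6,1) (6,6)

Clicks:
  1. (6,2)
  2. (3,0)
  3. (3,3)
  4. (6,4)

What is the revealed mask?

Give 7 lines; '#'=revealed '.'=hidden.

Click 1 (6,2) count=1: revealed 1 new [(6,2)] -> total=1
Click 2 (3,0) count=0: revealed 22 new [(0,1) (0,2) (0,3) (1,1) (1,2) (1,3) (2,0) (2,1) (2,2) (2,3) (3,0) (3,1) (3,2) (3,3) (4,0) (4,1) (4,2) (4,3) (5,0) (5,1) (5,2) (5,3)] -> total=23
Click 3 (3,3) count=1: revealed 0 new [(none)] -> total=23
Click 4 (6,4) count=1: revealed 1 new [(6,4)] -> total=24

Answer: .###...
.###...
####...
####...
####...
####...
..#.#..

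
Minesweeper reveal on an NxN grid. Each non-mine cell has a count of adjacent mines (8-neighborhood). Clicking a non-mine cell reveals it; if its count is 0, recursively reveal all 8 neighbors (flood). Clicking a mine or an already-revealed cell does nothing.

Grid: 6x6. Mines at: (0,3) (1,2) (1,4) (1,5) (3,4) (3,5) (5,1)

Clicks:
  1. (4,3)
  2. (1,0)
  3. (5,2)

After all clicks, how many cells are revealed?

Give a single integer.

Click 1 (4,3) count=1: revealed 1 new [(4,3)] -> total=1
Click 2 (1,0) count=0: revealed 15 new [(0,0) (0,1) (1,0) (1,1) (2,0) (2,1) (2,2) (2,3) (3,0) (3,1) (3,2) (3,3) (4,0) (4,1) (4,2)] -> total=16
Click 3 (5,2) count=1: revealed 1 new [(5,2)] -> total=17

Answer: 17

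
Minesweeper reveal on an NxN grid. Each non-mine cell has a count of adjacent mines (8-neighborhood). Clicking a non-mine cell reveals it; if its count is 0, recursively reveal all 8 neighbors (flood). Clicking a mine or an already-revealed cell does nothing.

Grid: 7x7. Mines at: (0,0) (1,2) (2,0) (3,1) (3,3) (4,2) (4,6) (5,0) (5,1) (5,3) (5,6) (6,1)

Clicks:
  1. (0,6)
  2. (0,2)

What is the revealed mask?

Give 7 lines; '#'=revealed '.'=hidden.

Click 1 (0,6) count=0: revealed 15 new [(0,3) (0,4) (0,5) (0,6) (1,3) (1,4) (1,5) (1,6) (2,3) (2,4) (2,5) (2,6) (3,4) (3,5) (3,6)] -> total=15
Click 2 (0,2) count=1: revealed 1 new [(0,2)] -> total=16

Answer: ..#####
...####
...####
....###
.......
.......
.......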